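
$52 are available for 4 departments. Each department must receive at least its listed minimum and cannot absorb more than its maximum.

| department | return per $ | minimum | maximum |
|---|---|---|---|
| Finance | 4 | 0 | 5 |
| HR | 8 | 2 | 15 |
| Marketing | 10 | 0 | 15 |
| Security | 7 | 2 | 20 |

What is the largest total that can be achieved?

Meeting every minimum uses 0+2+0+2 = 4 $, leaving 48.
Rank by return per $: Marketing 10 > HR 8 > Security 7 > Finance 4.
Marketing: +15 to 15 (cap) ; 33 left.
Give HR 13 more to hit its cap of 15 ; 20 left.
Give Security 18 more to hit its cap of 20 ; 2 left.
Finance has room for 5 more but only 2 remain, so it gets 2.
Total = 4×2 + 8×15 + 10×15 + 7×20 = 418.

418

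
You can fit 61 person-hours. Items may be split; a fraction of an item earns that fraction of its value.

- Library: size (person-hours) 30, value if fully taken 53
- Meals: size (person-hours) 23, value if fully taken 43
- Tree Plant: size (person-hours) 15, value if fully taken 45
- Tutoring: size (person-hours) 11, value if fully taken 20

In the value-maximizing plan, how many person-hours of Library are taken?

Rank by value-to-size ratio: Tree Plant 45/15≈3, Meals 43/23≈1.87, Tutoring 20/11≈1.82, Library 53/30≈1.77.
Take all of Tree Plant (15 person-hours, value 45) → 46 person-hours left.
Take all of Meals (23 person-hours, value 43) → 23 person-hours left.
Take all of Tutoring (11 person-hours, value 20) → 12 person-hours left.
12 person-hours left: a 12/30 share of Library gives 53×12/30 = 21.2.

12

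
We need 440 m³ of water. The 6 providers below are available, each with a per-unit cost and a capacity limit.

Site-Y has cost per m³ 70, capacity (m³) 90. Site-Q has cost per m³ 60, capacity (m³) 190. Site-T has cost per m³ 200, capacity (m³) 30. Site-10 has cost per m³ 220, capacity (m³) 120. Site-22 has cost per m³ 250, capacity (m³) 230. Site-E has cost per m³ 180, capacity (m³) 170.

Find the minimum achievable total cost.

46500

Use providers in increasing cost order.
Site-Q at 60: take all 190 m³ → 250 still needed.
Take 90 from Site-Y at 70 → need 160 more.
Take 160 from Site-E at 180 to finish.
Site-T, Site-10, Site-22: unused.
Cost = 190×60 + 90×70 + 160×180 = 46500.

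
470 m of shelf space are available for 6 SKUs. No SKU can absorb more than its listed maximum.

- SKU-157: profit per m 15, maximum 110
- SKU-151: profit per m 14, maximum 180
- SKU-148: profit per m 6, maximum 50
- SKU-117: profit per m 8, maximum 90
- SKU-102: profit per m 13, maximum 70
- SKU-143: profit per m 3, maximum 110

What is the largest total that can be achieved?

5920

Highest profit per m first: SKU-157 15 > SKU-151 14 > SKU-102 13 > SKU-117 8 > SKU-148 6 > SKU-143 3.
Give SKU-157 110 to hit its cap of 110 ; 360 left.
SKU-151: +180 to 180 (cap) ; 180 left.
SKU-102 takes 70 to reach its cap of 70 ; 110 left.
SKU-117: +90 to 90 (cap) ; 20 left.
SKU-148 has room for 50 but only 20 remain, so it gets 20.
Total = 15×110 + 14×180 + 6×20 + 8×90 + 13×70 = 5920.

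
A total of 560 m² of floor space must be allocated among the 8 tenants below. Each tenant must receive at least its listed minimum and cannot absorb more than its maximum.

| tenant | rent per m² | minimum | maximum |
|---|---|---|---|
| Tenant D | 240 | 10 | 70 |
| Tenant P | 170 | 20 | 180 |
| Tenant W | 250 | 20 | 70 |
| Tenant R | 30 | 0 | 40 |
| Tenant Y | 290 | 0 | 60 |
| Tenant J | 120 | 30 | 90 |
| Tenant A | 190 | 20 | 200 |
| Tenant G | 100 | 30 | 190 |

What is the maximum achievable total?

Meeting every minimum uses 10+20+20+0+0+30+20+30 = 130 m², leaving 430.
Rank by rent per m²: Tenant Y 290 > Tenant W 250 > Tenant D 240 > Tenant A 190 > Tenant P 170 > Tenant J 120 > Tenant G 100 > Tenant R 30.
Give Tenant Y 60 more to hit its cap of 60 — 370 left.
Tenant W: +50 to 70 (cap) — 320 left.
Give Tenant D 60 more to hit its cap of 70 — 260 left.
Tenant A takes 180 more to reach its cap of 200 — 80 left.
Tenant P has room for 160 more but only 80 remain, so it gets 100.
Total = 240×70 + 170×100 + 250×70 + 290×60 + 120×30 + 190×200 + 100×30 = 113300.

113300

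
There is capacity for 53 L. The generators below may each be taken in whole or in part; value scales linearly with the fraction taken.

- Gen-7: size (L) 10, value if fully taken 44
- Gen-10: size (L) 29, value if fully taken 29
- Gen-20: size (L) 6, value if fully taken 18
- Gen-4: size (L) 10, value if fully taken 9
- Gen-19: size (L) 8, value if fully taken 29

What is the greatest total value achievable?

120

Best value per unit of size first: Gen-7 44/10≈4.4, Gen-19 29/8≈3.62, Gen-20 18/6≈3, Gen-10 29/29≈1, Gen-4 9/10≈0.9.
Take all of Gen-7 (10 L, value 44) ; 43 L left.
Gen-19: take in full, 8 L for value 29 ; 35 left.
Gen-20: take in full, 6 L for value 18 ; 29 left.
Take all of Gen-10 (29 L, value 29) ; 0 L left.
Total value = 120.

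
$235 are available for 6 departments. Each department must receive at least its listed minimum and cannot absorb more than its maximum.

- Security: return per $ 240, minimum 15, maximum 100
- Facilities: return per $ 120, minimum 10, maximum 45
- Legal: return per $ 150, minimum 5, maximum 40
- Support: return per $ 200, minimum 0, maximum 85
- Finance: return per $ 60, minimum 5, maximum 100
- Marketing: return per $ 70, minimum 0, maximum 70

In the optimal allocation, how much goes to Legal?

Meeting every minimum uses 15+10+5+0+5+0 = 35 $, leaving 200.
Rank by return per $: Security 240 > Support 200 > Legal 150 > Facilities 120 > Marketing 70 > Finance 60.
Give Security 85 more to hit its cap of 100 → 115 left.
Support: +85 to 85 (cap) → 30 left.
Only 30 left; Legal takes them to reach 35.

35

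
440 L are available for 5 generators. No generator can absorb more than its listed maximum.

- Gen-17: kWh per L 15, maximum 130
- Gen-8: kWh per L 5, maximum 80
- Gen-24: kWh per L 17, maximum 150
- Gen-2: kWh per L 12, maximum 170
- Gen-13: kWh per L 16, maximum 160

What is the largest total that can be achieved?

Order the generators by kWh per L: Gen-24 17 > Gen-13 16 > Gen-17 15 > Gen-2 12 > Gen-8 5.
Give Gen-24 150 to hit its cap of 150 ; 290 left.
Give Gen-13 160 to hit its cap of 160 ; 130 left.
Gen-17 takes 130 to reach its cap of 130 ; 0 left.
Total = 15×130 + 17×150 + 16×160 = 7060.

7060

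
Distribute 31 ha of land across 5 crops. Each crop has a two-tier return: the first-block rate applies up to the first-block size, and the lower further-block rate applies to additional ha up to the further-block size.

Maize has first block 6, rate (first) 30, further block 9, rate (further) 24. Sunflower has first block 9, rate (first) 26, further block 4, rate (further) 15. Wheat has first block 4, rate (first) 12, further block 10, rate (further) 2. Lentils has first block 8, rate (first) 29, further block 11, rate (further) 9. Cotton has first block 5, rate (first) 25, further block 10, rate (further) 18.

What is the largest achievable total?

843

Rank every tier by rate: Maize/first 30 > Lentils/first 29 > Sunflower/first 26 > Cotton/first 25 > Maize/second 24 > Cotton/second 18 > Sunflower/second 15 > Wheat/first 12 > Lentils/second 9 > Wheat/second 2.
Fill Maize first block (6 at 30) — 25 left.
Fill Lentils first block (8 at 29) — 17 left.
Sunflower first at 26: fill all 9 — 8 left.
Cotton first at 25: fill all 5 — 3 left.
3 remain; put them into Maize second at 24.
Total = 30×6 + 29×8 + 26×9 + 25×5 + 24×3 = 843.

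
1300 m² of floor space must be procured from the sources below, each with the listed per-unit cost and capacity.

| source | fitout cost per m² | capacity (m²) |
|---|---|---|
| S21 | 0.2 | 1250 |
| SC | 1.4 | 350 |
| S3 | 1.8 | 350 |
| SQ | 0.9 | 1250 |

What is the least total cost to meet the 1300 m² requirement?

295

Use sources in increasing cost order.
Take 1250 from S21 at 0.2 ; need 50 more.
Take 50 from SQ at 0.9 to finish.
SC, S3: unused.
Cost = 1250×0.2 + 50×0.9 = 295.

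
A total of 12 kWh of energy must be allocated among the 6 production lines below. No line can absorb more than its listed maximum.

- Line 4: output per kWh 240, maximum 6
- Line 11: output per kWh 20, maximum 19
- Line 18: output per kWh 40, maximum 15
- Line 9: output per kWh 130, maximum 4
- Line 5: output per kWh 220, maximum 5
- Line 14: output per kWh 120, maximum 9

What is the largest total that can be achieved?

2670

Order the production lines by output per kWh: Line 4 240 > Line 5 220 > Line 9 130 > Line 14 120 > Line 18 40 > Line 11 20.
Line 4 takes 6 to reach its cap of 6 ; 6 left.
Line 5 takes 5 to reach its cap of 5 ; 1 left.
Line 9 has room for 4 but only 1 remain, so it gets 1.
Total = 240×6 + 130×1 + 220×5 = 2670.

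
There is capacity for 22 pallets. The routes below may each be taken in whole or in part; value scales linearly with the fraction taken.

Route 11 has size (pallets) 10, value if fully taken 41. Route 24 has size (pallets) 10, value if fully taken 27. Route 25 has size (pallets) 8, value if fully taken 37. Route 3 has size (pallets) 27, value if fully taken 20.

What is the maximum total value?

Best value per unit of size first: Route 25 37/8≈4.62, Route 11 41/10≈4.1, Route 24 27/10≈2.7, Route 3 20/27≈0.741.
All 8 pallets of Route 25 fit (value 37) — 14 remain.
Route 11: take in full, 10 pallets for value 41 — 4 left.
4 pallets left: a 4/10 share of Route 24 gives 27×4/10 = 10.8.
Total value = 88.8.

88.8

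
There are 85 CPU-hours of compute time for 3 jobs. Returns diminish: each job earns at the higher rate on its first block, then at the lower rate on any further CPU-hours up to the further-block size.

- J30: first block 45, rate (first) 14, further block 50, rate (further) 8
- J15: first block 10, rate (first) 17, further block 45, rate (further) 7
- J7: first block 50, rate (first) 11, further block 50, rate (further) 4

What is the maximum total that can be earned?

Treat each block as its own option and order by rate: J15/first 17 > J30/first 14 > J7/first 11 > J30/second 8 > J15/second 7 > J7/second 4.
Fill J15 first block (10 at 17) → 75 left.
J30 first at 14: fill all 45 → 30 left.
J7 first at 11: only 30 left, fill 30.
Total = 17×10 + 14×45 + 11×30 = 1130.

1130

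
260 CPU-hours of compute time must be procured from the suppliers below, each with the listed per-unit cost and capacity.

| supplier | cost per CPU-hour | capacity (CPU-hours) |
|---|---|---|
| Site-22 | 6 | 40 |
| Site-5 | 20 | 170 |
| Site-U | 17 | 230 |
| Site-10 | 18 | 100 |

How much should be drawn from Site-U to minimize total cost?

220

Cheapest first:
Site-22 at 6: take all 40 CPU-hours — 220 still needed.
Take 220 from Site-U at 17 to finish.
Site-10, Site-5: unused.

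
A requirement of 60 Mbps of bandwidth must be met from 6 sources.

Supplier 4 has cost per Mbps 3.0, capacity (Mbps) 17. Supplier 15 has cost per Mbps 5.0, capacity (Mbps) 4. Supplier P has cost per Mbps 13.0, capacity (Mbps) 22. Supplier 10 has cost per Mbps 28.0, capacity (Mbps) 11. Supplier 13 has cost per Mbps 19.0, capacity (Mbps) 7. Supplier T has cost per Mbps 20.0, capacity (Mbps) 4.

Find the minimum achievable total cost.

Use sources in increasing cost order.
Supplier 4 (3.0): use full 17 → 43 Mbps to go.
Take 4 from Supplier 15 at 5.0 → need 39 more.
Supplier P at 13.0: take all 22 Mbps → 17 still needed.
Take 7 from Supplier 13 at 19.0 → need 10 more.
Take 4 from Supplier T at 20.0 → need 6 more.
Take 6 from Supplier 10 at 28.0 to finish.
Cost = 17×3.0 + 4×5.0 + 22×13.0 + 7×19.0 + 4×20.0 + 6×28.0 = 738.

738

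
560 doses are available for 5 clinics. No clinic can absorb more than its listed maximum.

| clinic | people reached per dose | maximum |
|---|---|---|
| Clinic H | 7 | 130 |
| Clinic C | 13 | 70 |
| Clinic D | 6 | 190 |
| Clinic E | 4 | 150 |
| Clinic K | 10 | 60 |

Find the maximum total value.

Rank by people reached per dose: Clinic C 13 > Clinic K 10 > Clinic H 7 > Clinic D 6 > Clinic E 4.
Clinic C takes 70 to reach its cap of 70 → 490 left.
Give Clinic K 60 to hit its cap of 60 → 430 left.
Clinic H takes 130 to reach its cap of 130 → 300 left.
Clinic D: +190 to 190 (cap) → 110 left.
Clinic E has room for 150 but only 110 remain, so it gets 110.
Total = 7×130 + 13×70 + 6×190 + 4×110 + 10×60 = 4000.

4000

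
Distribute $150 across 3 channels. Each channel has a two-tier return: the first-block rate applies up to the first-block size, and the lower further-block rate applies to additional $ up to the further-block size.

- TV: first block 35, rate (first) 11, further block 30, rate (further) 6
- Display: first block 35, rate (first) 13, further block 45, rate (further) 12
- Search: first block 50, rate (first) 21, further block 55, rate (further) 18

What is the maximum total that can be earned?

2615

Order all 6 blocks by rate: Search/first 21 > Search/second 18 > Display/first 13 > Display/second 12 > TV/first 11 > TV/second 6.
Fill Search first block (50 at 21) ; 100 left.
Search second at 18: fill all 55 ; 45 left.
Fill Display first block (35 at 13) ; 10 left.
Display/second: +10 of 45 at 12; pool empty.
Total = 21×50 + 18×55 + 13×35 + 12×10 = 2615.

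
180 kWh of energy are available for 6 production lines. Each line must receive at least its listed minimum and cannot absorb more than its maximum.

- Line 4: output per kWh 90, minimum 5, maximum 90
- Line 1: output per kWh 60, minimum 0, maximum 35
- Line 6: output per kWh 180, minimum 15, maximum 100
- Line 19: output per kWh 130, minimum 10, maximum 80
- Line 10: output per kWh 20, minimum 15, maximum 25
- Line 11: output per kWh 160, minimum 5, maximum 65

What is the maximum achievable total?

28050

Meeting every minimum uses 5+0+15+10+15+5 = 50 kWh, leaving 130.
Order the production lines by output per kWh: Line 6 180 > Line 11 160 > Line 19 130 > Line 4 90 > Line 1 60 > Line 10 20.
Give Line 6 85 more to hit its cap of 100 → 45 left.
Line 11: +45 (room for 60) → 50. Pool exhausted.
Total = 90×5 + 180×100 + 130×10 + 20×15 + 160×50 = 28050.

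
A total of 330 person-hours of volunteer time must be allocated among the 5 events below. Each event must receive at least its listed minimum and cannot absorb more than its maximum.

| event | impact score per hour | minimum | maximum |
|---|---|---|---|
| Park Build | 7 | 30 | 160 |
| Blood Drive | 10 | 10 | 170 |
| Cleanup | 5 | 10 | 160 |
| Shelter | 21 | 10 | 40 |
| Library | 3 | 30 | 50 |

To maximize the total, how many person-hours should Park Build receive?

Meeting every minimum uses 30+10+10+10+30 = 90 person-hours, leaving 240.
Order the events by impact score per hour: Shelter 21 > Blood Drive 10 > Park Build 7 > Cleanup 5 > Library 3.
Shelter takes 30 more to reach its cap of 40 — 210 left.
Blood Drive takes 160 more to reach its cap of 170 — 50 left.
Only 50 left; Park Build takes them to reach 80.

80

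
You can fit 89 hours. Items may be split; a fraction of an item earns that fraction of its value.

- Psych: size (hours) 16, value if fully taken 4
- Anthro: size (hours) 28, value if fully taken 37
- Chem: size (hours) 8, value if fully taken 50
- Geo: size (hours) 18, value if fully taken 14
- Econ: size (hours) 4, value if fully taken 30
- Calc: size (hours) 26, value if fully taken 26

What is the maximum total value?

158.25

Rank by value-to-size ratio: Econ 30/4≈7.5, Chem 50/8≈6.25, Anthro 37/28≈1.32, Calc 26/26≈1, Geo 14/18≈0.778, Psych 4/16≈0.25.
Take all of Econ (4 hours, value 30) — 85 hours left.
Chem: take in full, 8 hours for value 50 — 77 left.
All 28 hours of Anthro fit (value 37) — 49 remain.
Take all of Calc (26 hours, value 26) — 23 hours left.
Take all of Geo (18 hours, value 14) — 5 hours left.
5 hours left: a 5/16 share of Psych gives 4×5/16 = 1.25.
Total value = 158.25.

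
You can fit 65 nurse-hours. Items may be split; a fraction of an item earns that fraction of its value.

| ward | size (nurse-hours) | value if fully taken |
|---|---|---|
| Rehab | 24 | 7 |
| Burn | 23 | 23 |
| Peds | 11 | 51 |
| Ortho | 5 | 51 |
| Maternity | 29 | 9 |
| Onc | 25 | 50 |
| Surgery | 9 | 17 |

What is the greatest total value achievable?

184

Sort by value density: Ortho 51/5≈10.2, Peds 51/11≈4.64, Onc 50/25≈2, Surgery 17/9≈1.89, Burn 23/23≈1, Maternity 9/29≈0.31, Rehab 7/24≈0.292.
Take all of Ortho (5 nurse-hours, value 51) ; 60 nurse-hours left.
All 11 nurse-hours of Peds fit (value 51) ; 49 remain.
All 25 nurse-hours of Onc fit (value 50) ; 24 remain.
All 9 nurse-hours of Surgery fit (value 17) ; 15 remain.
Only 15 nurse-hours remain; take 15/23 of Burn for value 23×15/23 = 15.
Total value = 184.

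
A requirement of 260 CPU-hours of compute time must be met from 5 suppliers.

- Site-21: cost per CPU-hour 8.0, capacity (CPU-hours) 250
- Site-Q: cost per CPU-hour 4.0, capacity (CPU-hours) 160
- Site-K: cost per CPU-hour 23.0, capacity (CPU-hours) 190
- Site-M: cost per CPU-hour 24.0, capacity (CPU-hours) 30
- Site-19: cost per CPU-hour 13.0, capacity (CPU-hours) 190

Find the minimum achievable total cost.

Use suppliers in increasing cost order.
Take 160 from Site-Q at 4.0 → need 100 more.
Site-21 at 8.0: take 100 of its 250 → requirement met.
Site-19, Site-K, Site-M: unused.
Cost = 160×4.0 + 100×8.0 = 1440.

1440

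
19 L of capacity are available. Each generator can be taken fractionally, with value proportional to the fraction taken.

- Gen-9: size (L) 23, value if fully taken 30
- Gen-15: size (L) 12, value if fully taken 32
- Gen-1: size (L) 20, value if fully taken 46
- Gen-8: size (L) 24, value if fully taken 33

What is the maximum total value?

48.1

Rank by value-to-size ratio: Gen-15 32/12≈2.67, Gen-1 46/20≈2.3, Gen-8 33/24≈1.38, Gen-9 30/23≈1.3.
Take all of Gen-15 (12 L, value 32) — 7 L left.
Fill the last 7 L with part of Gen-1: 7/20 of it earns 16.1.
Total value = 48.1.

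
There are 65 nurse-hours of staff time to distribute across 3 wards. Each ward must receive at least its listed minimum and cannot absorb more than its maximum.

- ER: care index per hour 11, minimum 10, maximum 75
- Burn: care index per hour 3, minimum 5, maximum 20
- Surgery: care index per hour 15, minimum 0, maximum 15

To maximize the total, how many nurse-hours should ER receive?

Meeting every minimum uses 10+5+0 = 15 nurse-hours, leaving 50.
Rank by care index per hour: Surgery 15 > ER 11 > Burn 3.
Surgery: +15 to 15 (cap) ; 35 left.
ER: +35 (room for 65) → 45. Pool exhausted.

45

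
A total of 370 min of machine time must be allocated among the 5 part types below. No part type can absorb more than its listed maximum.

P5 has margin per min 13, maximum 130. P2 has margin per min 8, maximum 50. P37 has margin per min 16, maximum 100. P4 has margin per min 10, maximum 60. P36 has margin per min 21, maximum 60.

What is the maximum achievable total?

5310

Rank by margin per min: P36 21 > P37 16 > P5 13 > P4 10 > P2 8.
Give P36 60 to hit its cap of 60 ; 310 left.
P37 takes 100 to reach its cap of 100 ; 210 left.
Give P5 130 to hit its cap of 130 ; 80 left.
Give P4 60 to hit its cap of 60 ; 20 left.
P2 has room for 50 but only 20 remain, so it gets 20.
Total = 13×130 + 8×20 + 16×100 + 10×60 + 21×60 = 5310.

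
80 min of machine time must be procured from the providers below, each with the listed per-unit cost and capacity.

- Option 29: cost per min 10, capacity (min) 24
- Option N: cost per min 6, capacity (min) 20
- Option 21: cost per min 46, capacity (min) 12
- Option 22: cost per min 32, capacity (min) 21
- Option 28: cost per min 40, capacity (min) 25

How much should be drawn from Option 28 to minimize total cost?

Cheapest first:
Option N at 6: take all 20 min — 60 still needed.
Option 29 (10): use full 24 — 36 min to go.
Option 22 (32): use full 21 — 15 min to go.
Option 28 at 40: take 15 of its 25 — requirement met.
Option 21: unused.

15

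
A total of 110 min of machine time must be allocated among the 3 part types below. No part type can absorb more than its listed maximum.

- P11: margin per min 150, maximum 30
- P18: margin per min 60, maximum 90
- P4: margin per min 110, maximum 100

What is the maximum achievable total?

Highest margin per min first: P11 150 > P4 110 > P18 60.
Give P11 30 to hit its cap of 30 → 80 left.
P4: +80 (room for 100) → 80. Pool exhausted.
Total = 150×30 + 110×80 = 13300.

13300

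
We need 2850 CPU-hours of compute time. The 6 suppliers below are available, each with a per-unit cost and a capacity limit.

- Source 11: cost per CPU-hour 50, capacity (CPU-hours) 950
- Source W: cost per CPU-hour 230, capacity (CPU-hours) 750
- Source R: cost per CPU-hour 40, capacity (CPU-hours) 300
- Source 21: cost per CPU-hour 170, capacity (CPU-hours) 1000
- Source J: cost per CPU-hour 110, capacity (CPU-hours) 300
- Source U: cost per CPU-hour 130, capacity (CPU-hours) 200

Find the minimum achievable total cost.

Cheapest first:
Source R at 40: take all 300 CPU-hours — 2550 still needed.
Source 11 at 50: take all 950 CPU-hours — 1600 still needed.
Take 300 from Source J at 110 — need 1300 more.
Take 200 from Source U at 130 — need 1100 more.
Take 1000 from Source 21 at 170 — need 100 more.
Source W at 230: take 100 of its 750 — requirement met.
Cost = 300×40 + 950×50 + 300×110 + 200×130 + 1000×170 + 100×230 = 311500.

311500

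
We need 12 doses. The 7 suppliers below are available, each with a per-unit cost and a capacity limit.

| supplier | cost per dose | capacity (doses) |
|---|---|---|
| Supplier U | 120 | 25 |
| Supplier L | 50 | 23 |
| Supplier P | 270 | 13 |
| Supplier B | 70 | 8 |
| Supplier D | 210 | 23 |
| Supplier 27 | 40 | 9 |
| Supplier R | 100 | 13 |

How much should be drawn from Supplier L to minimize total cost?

3

Fill from the cheapest supplier first.
Take 9 from Supplier 27 at 40 ; need 3 more.
Supplier L (50): take the remaining 3 ; done.
Supplier B, Supplier R, Supplier U, Supplier D, Supplier P: unused.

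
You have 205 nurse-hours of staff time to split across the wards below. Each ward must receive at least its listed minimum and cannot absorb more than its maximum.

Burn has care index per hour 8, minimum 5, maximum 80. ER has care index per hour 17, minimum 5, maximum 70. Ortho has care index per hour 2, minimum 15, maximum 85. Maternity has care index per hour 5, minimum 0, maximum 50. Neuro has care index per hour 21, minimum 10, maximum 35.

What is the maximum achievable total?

2620

Meeting every minimum uses 5+5+15+0+10 = 35 nurse-hours, leaving 170.
Highest care index per hour first: Neuro 21 > ER 17 > Burn 8 > Maternity 5 > Ortho 2.
Neuro: +25 to 35 (cap) ; 145 left.
ER takes 65 more to reach its cap of 70 ; 80 left.
Burn takes 75 more to reach its cap of 80 ; 5 left.
Maternity has room for 50 more but only 5 remain, so it gets 5.
Total = 8×80 + 17×70 + 2×15 + 5×5 + 21×35 = 2620.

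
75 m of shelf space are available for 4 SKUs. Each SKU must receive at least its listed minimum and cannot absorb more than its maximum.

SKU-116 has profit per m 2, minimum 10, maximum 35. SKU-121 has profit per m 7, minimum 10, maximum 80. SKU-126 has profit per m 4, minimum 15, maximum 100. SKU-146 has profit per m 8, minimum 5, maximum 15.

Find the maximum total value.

Meeting every minimum uses 10+10+15+5 = 40 m, leaving 35.
Rank by profit per m: SKU-146 8 > SKU-121 7 > SKU-126 4 > SKU-116 2.
SKU-146 takes 10 more to reach its cap of 15 ; 25 left.
Only 25 left; SKU-121 takes them to reach 35.
Total = 2×10 + 7×35 + 4×15 + 8×15 = 445.

445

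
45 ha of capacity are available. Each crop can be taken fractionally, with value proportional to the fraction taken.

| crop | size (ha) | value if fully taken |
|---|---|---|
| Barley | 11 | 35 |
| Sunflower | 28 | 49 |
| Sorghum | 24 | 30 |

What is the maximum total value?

Rank by value-to-size ratio: Barley 35/11≈3.18, Sunflower 49/28≈1.75, Sorghum 30/24≈1.25.
All 11 ha of Barley fit (value 35) — 34 remain.
Take all of Sunflower (28 ha, value 49) — 6 ha left.
Fill the last 6 ha with part of Sorghum: 6/24 of it earns 7.5.
Total value = 91.5.

91.5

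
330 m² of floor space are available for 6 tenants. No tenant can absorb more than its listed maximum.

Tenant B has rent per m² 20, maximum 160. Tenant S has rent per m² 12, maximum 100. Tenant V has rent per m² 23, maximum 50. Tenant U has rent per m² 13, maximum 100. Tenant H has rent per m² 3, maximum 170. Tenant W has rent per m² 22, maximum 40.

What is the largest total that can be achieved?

6270

Rank by rent per m²: Tenant V 23 > Tenant W 22 > Tenant B 20 > Tenant U 13 > Tenant S 12 > Tenant H 3.
Give Tenant V 50 to hit its cap of 50 → 280 left.
Tenant W: +40 to 40 (cap) → 240 left.
Give Tenant B 160 to hit its cap of 160 → 80 left.
Only 80 left; Tenant U takes them to reach 80.
Total = 20×160 + 23×50 + 13×80 + 22×40 = 6270.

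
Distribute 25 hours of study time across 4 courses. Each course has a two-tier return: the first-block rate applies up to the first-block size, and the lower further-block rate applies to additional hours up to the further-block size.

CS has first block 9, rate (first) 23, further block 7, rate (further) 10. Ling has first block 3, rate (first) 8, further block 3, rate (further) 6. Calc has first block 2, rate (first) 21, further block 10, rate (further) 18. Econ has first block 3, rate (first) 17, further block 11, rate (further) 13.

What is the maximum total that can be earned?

493

Rank every tier by rate: CS/first 23 > Calc/first 21 > Calc/second 18 > Econ/first 17 > Econ/second 13 > CS/second 10 > Ling/first 8 > Ling/second 6.
CS/first (23): +9 → 16 left.
Calc/first (21): +2 → 14 left.
Calc/second (18): +10 → 4 left.
Fill Econ first block (3 at 17) → 1 left.
Econ second at 13: only 1 left, fill 1.
Total = 23×9 + 21×2 + 18×10 + 17×3 + 13×1 = 493.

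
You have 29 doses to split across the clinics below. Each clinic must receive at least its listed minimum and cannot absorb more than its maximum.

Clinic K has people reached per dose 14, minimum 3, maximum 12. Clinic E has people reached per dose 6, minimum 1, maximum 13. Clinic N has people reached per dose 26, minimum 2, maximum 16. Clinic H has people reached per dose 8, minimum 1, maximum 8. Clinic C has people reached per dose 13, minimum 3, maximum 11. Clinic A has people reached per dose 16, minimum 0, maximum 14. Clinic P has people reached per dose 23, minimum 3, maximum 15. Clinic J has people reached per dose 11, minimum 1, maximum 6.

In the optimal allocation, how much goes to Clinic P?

4

Meeting every minimum uses 3+1+2+1+3+0+3+1 = 14 doses, leaving 15.
Order the clinics by people reached per dose: Clinic N 26 > Clinic P 23 > Clinic A 16 > Clinic K 14 > Clinic C 13 > Clinic J 11 > Clinic H 8 > Clinic E 6.
Give Clinic N 14 more to hit its cap of 16 — 1 left.
Clinic P has room for 12 more but only 1 remain, so it gets 4.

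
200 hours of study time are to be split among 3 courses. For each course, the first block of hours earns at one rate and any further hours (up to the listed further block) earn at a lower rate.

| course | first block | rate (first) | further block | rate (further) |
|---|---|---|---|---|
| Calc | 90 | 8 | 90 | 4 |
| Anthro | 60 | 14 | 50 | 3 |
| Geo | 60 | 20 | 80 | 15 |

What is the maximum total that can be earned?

3240

Treat each block as its own option and order by rate: Geo/tier1 20 > Geo/tier2 15 > Anthro/tier1 14 > Calc/tier1 8 > Calc/tier2 4 > Anthro/tier2 3.
Geo tier1 at 20: fill all 60 ; 140 left.
Fill Geo tier2 block (80 at 15) ; 60 left.
Anthro/tier1 (14): +60 ; 0 left.
Total = 20×60 + 15×80 + 14×60 = 3240.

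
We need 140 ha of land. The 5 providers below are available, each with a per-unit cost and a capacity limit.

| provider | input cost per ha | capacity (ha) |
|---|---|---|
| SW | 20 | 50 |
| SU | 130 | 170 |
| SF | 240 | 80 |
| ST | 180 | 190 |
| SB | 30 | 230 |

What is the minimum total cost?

Use providers in increasing cost order.
SW (20): use full 50 ; 90 ha to go.
Take 90 from SB at 30 to finish.
SU, ST, SF: unused.
Cost = 50×20 + 90×30 = 3700.

3700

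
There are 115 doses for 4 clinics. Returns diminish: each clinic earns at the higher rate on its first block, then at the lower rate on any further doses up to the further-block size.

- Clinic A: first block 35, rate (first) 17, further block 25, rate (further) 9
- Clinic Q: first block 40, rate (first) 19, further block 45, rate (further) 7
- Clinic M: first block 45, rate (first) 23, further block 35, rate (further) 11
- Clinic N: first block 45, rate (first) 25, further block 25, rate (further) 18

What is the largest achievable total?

2635

Treat each block as its own option and order by rate: Clinic N/T1 25 > Clinic M/T1 23 > Clinic Q/T1 19 > Clinic N/T2 18 > Clinic A/T1 17 > Clinic M/T2 11 > Clinic A/T2 9 > Clinic Q/T2 7.
Clinic N T1 at 25: fill all 45 ; 70 left.
Fill Clinic M T1 block (45 at 23) ; 25 left.
Clinic Q/T1: +25 of 40 at 19; pool empty.
Total = 25×45 + 23×45 + 19×25 = 2635.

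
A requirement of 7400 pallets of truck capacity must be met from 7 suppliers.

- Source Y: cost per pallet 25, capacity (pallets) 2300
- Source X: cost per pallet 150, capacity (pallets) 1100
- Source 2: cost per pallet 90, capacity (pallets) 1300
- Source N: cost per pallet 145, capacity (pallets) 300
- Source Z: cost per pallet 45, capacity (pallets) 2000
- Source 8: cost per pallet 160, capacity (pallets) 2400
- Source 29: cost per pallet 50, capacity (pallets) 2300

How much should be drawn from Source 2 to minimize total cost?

800

Cheapest first:
Source Y (25): use full 2300 → 5100 pallets to go.
Take 2000 from Source Z at 45 → need 3100 more.
Source 29 (50): use full 2300 → 800 pallets to go.
Take 800 from Source 2 at 90 to finish.
Source N, Source X, Source 8: unused.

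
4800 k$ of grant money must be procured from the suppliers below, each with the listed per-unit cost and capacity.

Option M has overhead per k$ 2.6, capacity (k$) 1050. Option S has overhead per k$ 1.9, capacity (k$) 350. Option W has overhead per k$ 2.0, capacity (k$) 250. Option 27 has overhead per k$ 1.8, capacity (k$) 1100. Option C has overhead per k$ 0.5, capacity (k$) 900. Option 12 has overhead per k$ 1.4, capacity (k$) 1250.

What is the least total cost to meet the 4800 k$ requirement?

7815

Cheapest first:
Take 900 from Option C at 0.5 ; need 3900 more.
Option 12 (1.4): use full 1250 ; 2650 k$ to go.
Option 27 (1.8): use full 1100 ; 1550 k$ to go.
Option S (1.9): use full 350 ; 1200 k$ to go.
Option W (2.0): use full 250 ; 950 k$ to go.
Option M at 2.6: take 950 of its 1050 ; requirement met.
Cost = 900×0.5 + 1250×1.4 + 1100×1.8 + 350×1.9 + 250×2.0 + 950×2.6 = 7815.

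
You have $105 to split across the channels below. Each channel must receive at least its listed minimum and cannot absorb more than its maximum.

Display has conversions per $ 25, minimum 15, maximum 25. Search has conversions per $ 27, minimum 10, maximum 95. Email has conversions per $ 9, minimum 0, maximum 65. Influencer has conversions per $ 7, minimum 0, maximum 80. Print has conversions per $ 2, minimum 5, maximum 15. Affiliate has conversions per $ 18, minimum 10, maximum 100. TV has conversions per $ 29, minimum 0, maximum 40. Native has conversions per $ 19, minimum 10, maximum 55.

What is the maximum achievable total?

2590

Meeting every minimum uses 15+10+0+0+5+10+0+10 = 50 $, leaving 55.
Highest conversions per $ first: TV 29 > Search 27 > Display 25 > Native 19 > Affiliate 18 > Email 9 > Influencer 7 > Print 2.
TV: +40 to 40 (cap) ; 15 left.
Search has room for 85 more but only 15 remain, so it gets 25.
Total = 25×15 + 27×25 + 2×5 + 18×10 + 29×40 + 19×10 = 2590.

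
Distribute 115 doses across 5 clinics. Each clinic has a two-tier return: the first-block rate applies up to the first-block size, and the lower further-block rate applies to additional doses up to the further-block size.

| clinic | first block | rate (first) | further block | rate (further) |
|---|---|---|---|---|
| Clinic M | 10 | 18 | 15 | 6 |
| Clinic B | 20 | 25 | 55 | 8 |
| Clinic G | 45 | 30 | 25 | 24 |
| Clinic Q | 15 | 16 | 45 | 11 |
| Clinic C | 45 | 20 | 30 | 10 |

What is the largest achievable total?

2950

Treat each block as its own option and order by rate: Clinic G/first 30 > Clinic B/first 25 > Clinic G/second 24 > Clinic C/first 20 > Clinic M/first 18 > Clinic Q/first 16 > Clinic Q/second 11 > Clinic C/second 10 > Clinic B/second 8 > Clinic M/second 6.
Fill Clinic G first block (45 at 30) ; 70 left.
Clinic B first at 25: fill all 20 ; 50 left.
Clinic G/second (24): +25 ; 25 left.
Clinic C/first: +25 of 45 at 20; pool empty.
Total = 30×45 + 25×20 + 24×25 + 20×25 = 2950.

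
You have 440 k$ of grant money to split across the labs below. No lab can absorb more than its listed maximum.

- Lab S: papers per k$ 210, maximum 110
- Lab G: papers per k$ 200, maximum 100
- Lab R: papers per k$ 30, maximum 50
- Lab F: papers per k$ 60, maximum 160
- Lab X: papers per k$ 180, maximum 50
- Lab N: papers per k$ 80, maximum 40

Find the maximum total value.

63700

Order the labs by papers per k$: Lab S 210 > Lab G 200 > Lab X 180 > Lab N 80 > Lab F 60 > Lab R 30.
Give Lab S 110 to hit its cap of 110 → 330 left.
Give Lab G 100 to hit its cap of 100 → 230 left.
Give Lab X 50 to hit its cap of 50 → 180 left.
Give Lab N 40 to hit its cap of 40 → 140 left.
Lab F: +140 (room for 160) → 140. Pool exhausted.
Total = 210×110 + 200×100 + 60×140 + 180×50 + 80×40 = 63700.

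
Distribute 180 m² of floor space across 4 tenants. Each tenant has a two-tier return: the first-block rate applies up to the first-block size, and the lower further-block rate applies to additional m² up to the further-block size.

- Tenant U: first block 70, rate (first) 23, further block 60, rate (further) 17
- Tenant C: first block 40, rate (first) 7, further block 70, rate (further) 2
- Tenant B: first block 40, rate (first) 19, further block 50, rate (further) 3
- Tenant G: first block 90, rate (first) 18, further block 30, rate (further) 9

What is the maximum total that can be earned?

3630

Treat each block as its own option and order by rate: Tenant U/first 23 > Tenant B/first 19 > Tenant G/first 18 > Tenant U/second 17 > Tenant G/second 9 > Tenant C/first 7 > Tenant B/second 3 > Tenant C/second 2.
Tenant U/first (23): +70 → 110 left.
Fill Tenant B first block (40 at 19) → 70 left.
Tenant G/first: +70 of 90 at 18; pool empty.
Total = 23×70 + 19×40 + 18×70 = 3630.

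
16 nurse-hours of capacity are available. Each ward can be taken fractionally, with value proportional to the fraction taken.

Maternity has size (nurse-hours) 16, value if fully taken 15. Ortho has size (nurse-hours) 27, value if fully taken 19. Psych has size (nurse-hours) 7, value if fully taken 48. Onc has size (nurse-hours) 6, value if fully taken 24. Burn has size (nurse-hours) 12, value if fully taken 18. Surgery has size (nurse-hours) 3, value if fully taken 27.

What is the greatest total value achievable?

Best value per unit of size first: Surgery 27/3≈9, Psych 48/7≈6.86, Onc 24/6≈4, Burn 18/12≈1.5, Maternity 15/16≈0.938, Ortho 19/27≈0.704.
All 3 nurse-hours of Surgery fit (value 27) → 13 remain.
Take all of Psych (7 nurse-hours, value 48) → 6 nurse-hours left.
Take all of Onc (6 nurse-hours, value 24) → 0 nurse-hours left.
Total value = 99.

99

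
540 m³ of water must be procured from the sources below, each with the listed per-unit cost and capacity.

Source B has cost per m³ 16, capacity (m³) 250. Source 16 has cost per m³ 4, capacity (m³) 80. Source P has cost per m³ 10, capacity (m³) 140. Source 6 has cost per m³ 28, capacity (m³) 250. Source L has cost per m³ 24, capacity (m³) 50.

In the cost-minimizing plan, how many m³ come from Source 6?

20

Cheapest first:
Take 80 from Source 16 at 4 → need 460 more.
Source P (10): use full 140 → 320 m³ to go.
Source B at 16: take all 250 m³ → 70 still needed.
Take 50 from Source L at 24 → need 20 more.
Take 20 from Source 6 at 28 to finish.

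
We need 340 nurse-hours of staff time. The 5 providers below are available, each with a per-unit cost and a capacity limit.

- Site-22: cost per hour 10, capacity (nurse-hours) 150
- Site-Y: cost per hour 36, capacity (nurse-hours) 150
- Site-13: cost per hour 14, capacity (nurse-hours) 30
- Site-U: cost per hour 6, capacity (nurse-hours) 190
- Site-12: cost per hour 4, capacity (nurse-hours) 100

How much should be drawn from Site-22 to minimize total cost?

50

Fill from the cheapest provider first.
Site-12 at 4: take all 100 nurse-hours — 240 still needed.
Site-U (6): use full 190 — 50 nurse-hours to go.
Take 50 from Site-22 at 10 to finish.
Site-13, Site-Y: unused.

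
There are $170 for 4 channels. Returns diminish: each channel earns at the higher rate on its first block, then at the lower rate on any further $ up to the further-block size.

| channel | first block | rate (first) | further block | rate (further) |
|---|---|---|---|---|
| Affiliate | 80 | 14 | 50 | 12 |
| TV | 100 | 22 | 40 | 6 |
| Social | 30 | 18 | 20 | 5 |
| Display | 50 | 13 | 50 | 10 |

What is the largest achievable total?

Rank every tier by rate: TV/T1 22 > Social/T1 18 > Affiliate/T1 14 > Display/T1 13 > Affiliate/T2 12 > Display/T2 10 > TV/T2 6 > Social/T2 5.
TV T1 at 22: fill all 100 → 70 left.
Fill Social T1 block (30 at 18) → 40 left.
Affiliate/T1: +40 of 80 at 14; pool empty.
Total = 22×100 + 18×30 + 14×40 = 3300.

3300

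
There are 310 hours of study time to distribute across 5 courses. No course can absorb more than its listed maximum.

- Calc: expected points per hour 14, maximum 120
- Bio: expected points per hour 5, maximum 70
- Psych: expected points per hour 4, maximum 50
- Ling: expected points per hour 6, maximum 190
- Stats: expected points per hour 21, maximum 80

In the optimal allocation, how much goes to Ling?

110

Highest expected points per hour first: Stats 21 > Calc 14 > Ling 6 > Bio 5 > Psych 4.
Stats takes 80 to reach its cap of 80 ; 230 left.
Calc takes 120 to reach its cap of 120 ; 110 left.
Ling: +110 (room for 190) → 110. Pool exhausted.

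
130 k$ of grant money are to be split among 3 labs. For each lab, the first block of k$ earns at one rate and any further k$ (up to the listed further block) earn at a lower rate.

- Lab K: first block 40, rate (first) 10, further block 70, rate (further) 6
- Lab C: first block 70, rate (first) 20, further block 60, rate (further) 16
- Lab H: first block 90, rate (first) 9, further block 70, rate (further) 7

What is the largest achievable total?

2360

Order all 6 blocks by rate: Lab C/first 20 > Lab C/second 16 > Lab K/first 10 > Lab H/first 9 > Lab H/second 7 > Lab K/second 6.
Lab C first at 20: fill all 70 → 60 left.
Lab C/second (16): +60 → 0 left.
Total = 20×70 + 16×60 = 2360.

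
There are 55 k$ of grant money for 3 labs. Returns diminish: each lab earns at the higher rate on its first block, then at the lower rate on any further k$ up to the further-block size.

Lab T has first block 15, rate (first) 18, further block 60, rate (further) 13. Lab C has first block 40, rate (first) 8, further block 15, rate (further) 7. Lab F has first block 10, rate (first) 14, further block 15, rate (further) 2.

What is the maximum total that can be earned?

800

Rank every tier by rate: Lab T/tier1 18 > Lab F/tier1 14 > Lab T/tier2 13 > Lab C/tier1 8 > Lab C/tier2 7 > Lab F/tier2 2.
Fill Lab T tier1 block (15 at 18) ; 40 left.
Lab F tier1 at 14: fill all 10 ; 30 left.
Lab T tier2 at 13: only 30 left, fill 30.
Total = 18×15 + 14×10 + 13×30 = 800.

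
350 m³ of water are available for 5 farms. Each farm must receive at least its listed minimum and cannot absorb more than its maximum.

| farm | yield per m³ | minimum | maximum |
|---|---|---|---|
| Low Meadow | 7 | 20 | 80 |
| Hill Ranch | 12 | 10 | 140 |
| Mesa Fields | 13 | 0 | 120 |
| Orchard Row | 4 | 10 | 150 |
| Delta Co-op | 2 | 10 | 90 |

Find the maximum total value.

Meeting every minimum uses 20+10+0+10+10 = 50 m³, leaving 300.
Rank by yield per m³: Mesa Fields 13 > Hill Ranch 12 > Low Meadow 7 > Orchard Row 4 > Delta Co-op 2.
Mesa Fields: +120 to 120 (cap) ; 180 left.
Hill Ranch takes 130 more to reach its cap of 140 ; 50 left.
Only 50 left; Low Meadow takes them to reach 70.
Total = 7×70 + 12×140 + 13×120 + 4×10 + 2×10 = 3790.

3790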